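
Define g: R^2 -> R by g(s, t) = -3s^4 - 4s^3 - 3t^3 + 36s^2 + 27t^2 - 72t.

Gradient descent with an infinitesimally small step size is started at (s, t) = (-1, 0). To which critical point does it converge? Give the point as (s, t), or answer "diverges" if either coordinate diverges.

g is separable, so gradient descent decouples: s follows -∂g/∂s, t follows -∂g/∂t.
∂g/∂s = -12s(s - 2)(s + 3); at s=-1 this is -72, so s increases.
∂g/∂t = -9(t - 4)(t - 2); at t=0 this is -72, so t increases.
s converges to its nearest critical value 0 (a local min of the s-part); t converges to 2. The iterate converges to (0, 2).

(0, 2)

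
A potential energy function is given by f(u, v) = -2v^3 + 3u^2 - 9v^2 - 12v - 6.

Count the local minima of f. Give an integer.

f separates as a function of u plus a function of v, so ∇f=0 decouples.
∂f/∂u = 6u = 0 at u ∈ {0}; ∂f/∂v = -6(v + 1)(v + 2) = 0 at v ∈ {-2, -1}.
The Hessian is diagonal: diag(f_uu, f_vv). Second derivatives: f_uu(0)=6; f_vv(-2)=6, f_vv(-1)=-6.
Local minima occur where both diagonal entries positive: (0, -2). Count: 1.

1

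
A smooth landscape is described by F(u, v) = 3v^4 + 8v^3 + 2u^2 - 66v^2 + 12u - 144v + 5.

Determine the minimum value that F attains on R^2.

-580

F(u,v) separates as P(u) + Q(v) + 5, so its minimum is min P + min Q + 5.
P'(u) = 4u + 12 vanishes at u ∈ {-3}; Q'(v) = 12(v - 3)(v + 1)(v + 4) vanishes at v ∈ {-4, -1, 3}.
Local minima of P (where P''>0): P(-3)=-18. Local minima of Q: Q(-4)=-224, Q(3)=-567.
So the global minimum of F is P(-3) + Q(3) + 5 = -18 − 567 + 5 = -580, attained at (-3, 3).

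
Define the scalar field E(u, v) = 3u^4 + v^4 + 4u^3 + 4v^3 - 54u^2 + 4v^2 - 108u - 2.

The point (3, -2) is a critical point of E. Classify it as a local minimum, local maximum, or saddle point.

The mixed partial ∂²E/∂u∂v is 0, so the Hessian at any point is diag(E_uu, E_vv) = diag(12(3u^2 + 2u - 9), 4(3v^2 + 6v + 2)).
At (3, -2): H = diag(288, 8).
Both eigenvalues are positive, so H is positive definite: a local minimum.

local minimum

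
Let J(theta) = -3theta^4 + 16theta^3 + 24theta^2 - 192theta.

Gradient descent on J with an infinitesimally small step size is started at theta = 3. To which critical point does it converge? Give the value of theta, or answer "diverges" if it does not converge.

2

J'(theta) = -12(theta - 4)(theta - 2)(theta + 2), so J'(3) = 60.
Gradient descent moves in the -J' direction, i.e. theta is decreasing.
The nearest critical point in that direction is theta = 2, where J'' = 96 > 0 (a local minimum). The iterate converges there.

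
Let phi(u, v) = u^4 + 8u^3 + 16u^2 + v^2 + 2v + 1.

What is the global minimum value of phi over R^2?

phi(u,v) separates as P(u) + Q(v) + 1, so its minimum is min P + min Q + 1.
P'(u) = 4u(u + 2)(u + 4) vanishes at u ∈ {-4, -2, 0}; Q'(v) = 2v + 2 vanishes at v ∈ {-1}.
Local minima of P (where P''>0): P(-4)=0, P(0)=0. Local minima of Q: Q(-1)=-1.
So the global minimum of phi is P(-4) + Q(-1) + 1 = 0 − 1 + 1 = 0, attained at (-4, -1).

0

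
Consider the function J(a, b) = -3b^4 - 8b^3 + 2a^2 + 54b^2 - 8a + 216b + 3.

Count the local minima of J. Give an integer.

1

J separates as a function of a plus a function of b, so ∇J=0 decouples.
∂J/∂a = 4(a - 2) = 0 at a ∈ {2}; ∂J/∂b = -12(b - 3)(b + 2)(b + 3) = 0 at b ∈ {-3, -2, 3}.
The Hessian is diagonal: diag(J_aa, J_bb). Second derivatives: J_aa(2)=4; J_bb(-3)=-72, J_bb(-2)=60, J_bb(3)=-360.
Local minima occur where both diagonal entries positive: (2, -2). Count: 1.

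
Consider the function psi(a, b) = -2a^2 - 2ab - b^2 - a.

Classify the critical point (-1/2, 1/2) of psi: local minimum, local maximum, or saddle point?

The Hessian of psi is constant: H = [[-4, -2], [-2, -2]].
det(H) = (-4)·(-2) − (-2)² = 4.
det(H) > 0 and tr(H) = -6 < 0, so H is negative definite and the point is a local maximum.

local maximum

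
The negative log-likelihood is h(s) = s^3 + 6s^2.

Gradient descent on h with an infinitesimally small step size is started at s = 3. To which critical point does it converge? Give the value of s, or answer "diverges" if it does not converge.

h'(s) = 3s(s + 4), so h'(3) = 63.
Gradient descent moves in the -h' direction, i.e. s is decreasing.
The nearest critical point in that direction is s = 0, where h'' = 12 > 0 (a local minimum). The iterate converges there.

0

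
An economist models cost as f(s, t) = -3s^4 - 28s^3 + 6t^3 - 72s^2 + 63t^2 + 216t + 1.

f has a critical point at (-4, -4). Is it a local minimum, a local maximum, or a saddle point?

local maximum

The mixed partial ∂²f/∂s∂t is 0, so the Hessian at any point is diag(f_ss, f_tt) = diag(-12(3s^2 + 14s + 12), 18(2t + 7)).
At (-4, -4): H = diag(-48, -18).
Both eigenvalues are negative, so H is negative definite: a local maximum.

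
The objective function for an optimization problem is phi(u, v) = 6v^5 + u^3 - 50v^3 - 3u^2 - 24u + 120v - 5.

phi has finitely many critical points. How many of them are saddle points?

4

phi separates as a function of u plus a function of v, so ∇phi=0 decouples.
∂phi/∂u = 3(u - 4)(u + 2) = 0 at u ∈ {-2, 4}; ∂phi/∂v = 30(v - 2)(v - 1)(v + 1)(v + 2) = 0 at v ∈ {-2, -1, 1, 2}.
The Hessian is diagonal: diag(phi_uu, phi_vv). Second derivatives: phi_uu(-2)=-18, phi_uu(4)=18; phi_vv(-2)=-360, phi_vv(-1)=180, phi_vv(1)=-180, phi_vv(2)=360.
Saddle points occur where the two diagonal entries have opposite signs: (-2, -1), (-2, 2), (4, -2), (4, 1). Count: 4.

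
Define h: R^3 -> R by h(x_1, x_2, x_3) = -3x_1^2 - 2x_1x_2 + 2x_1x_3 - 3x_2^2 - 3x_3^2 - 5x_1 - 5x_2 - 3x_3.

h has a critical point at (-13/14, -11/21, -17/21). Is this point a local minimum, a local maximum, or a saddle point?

local maximum

The Hessian is constant: H = [[-6, -2, 2], [-2, -6, 0], [2, 0, -6]].
Leading principal minors: Δ₁ = -6, Δ₂ = 32, Δ₃ = -168.
The minors alternate sign starting negative (−, +, −), so H is negative definite: a local maximum.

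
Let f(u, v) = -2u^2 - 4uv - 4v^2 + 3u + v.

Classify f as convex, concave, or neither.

f is quadratic, so its Hessian is the constant matrix H = [[-4, -4], [-4, -8]].
det(H) = 16, tr(H) = -12.
det(H) > 0 and tr(H) < 0, so H is negative definite everywhere: concave.

concave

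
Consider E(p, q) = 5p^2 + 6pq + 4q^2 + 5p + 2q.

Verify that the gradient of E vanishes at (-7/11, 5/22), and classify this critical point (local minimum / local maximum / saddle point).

local minimum

∇E = (10p + 6q + 5, 6p + 8q + 2); substituting (-7/11, 5/22) gives ∇E = (0, 0), so (-7/11, 5/22) is indeed a critical point.
The Hessian of E is constant: H = [[10, 6], [6, 8]].
det(H) = 10·8 − 6² = 44.
det(H) > 0 and tr(H) = 18 > 0, so H is positive definite and the point is a local minimum.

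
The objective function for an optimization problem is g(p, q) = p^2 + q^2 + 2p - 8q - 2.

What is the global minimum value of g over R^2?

-19

g(p,q) separates as A(p) + B(q) − 2, so its minimum is min A + min B − 2.
A'(p) = 2p + 2 vanishes at p ∈ {-1}; B'(q) = 2q - 8 vanishes at q ∈ {4}.
Local minima of A (where A''>0): A(-1)=-1. Local minima of B: B(4)=-16.
So the global minimum of g is A(-1) + B(4) − 2 = -1 − 16 − 2 = -19, attained at (-1, 4).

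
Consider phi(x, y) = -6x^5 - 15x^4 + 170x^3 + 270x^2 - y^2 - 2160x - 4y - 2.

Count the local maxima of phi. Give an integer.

2

phi separates as a function of x plus a function of y, so ∇phi=0 decouples.
∂phi/∂x = -30(x - 3)(x - 2)(x + 3)(x + 4) = 0 at x ∈ {-4, -3, 2, 3}; ∂phi/∂y = -2(y + 2) = 0 at y ∈ {-2}.
The Hessian is diagonal: diag(phi_xx, phi_yy). Second derivatives: phi_xx(-4)=1260, phi_xx(-3)=-900, phi_xx(2)=900, phi_xx(3)=-1260; phi_yy(-2)=-2.
Local maxima occur where both diagonal entries negative: (-3, -2), (3, -2). Count: 2.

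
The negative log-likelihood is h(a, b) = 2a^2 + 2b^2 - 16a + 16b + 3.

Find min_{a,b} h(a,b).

h(a,b) separates as P(a) + Q(b) + 3, so its minimum is min P + min Q + 3.
P'(a) = 4a - 16 vanishes at a ∈ {4}; Q'(b) = 4b + 16 vanishes at b ∈ {-4}.
Local minima of P (where P''>0): P(4)=-32. Local minima of Q: Q(-4)=-32.
So the global minimum of h is P(4) + Q(-4) + 3 = -32 − 32 + 3 = -61, attained at (4, -4).

-61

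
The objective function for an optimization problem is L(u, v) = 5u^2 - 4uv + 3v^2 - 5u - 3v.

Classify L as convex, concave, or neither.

L is quadratic, so its Hessian is the constant matrix H = [[10, -4], [-4, 6]].
det(H) = 44, tr(H) = 16.
det(H) > 0 and tr(H) > 0, so H is positive definite everywhere: convex.

convex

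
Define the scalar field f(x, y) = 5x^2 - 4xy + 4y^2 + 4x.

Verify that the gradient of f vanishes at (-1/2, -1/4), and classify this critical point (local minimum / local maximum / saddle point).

∇f = (10x - 4y + 4, -4x + 8y); substituting (-1/2, -1/4) gives ∇f = (0, 0), so (-1/2, -1/4) is indeed a critical point.
The Hessian of f is constant: H = [[10, -4], [-4, 8]].
det(H) = 10·8 − (-4)² = 64.
det(H) > 0 and tr(H) = 18 > 0, so H is positive definite and the point is a local minimum.

local minimum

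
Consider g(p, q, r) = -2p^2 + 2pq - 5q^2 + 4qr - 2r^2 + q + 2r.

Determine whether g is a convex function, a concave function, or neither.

g is quadratic, so its Hessian is the constant matrix H = [[-4, 2, 0], [2, -10, 4], [0, 4, -4]].
Leading principal minors: -4, 36, -80.
Signs alternate −, +, − ⇒ H ≺ 0 ⇒ concave.

concave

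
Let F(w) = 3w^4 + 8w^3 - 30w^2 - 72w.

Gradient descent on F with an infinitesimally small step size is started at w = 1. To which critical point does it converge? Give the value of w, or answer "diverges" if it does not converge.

F'(w) = 12(w - 2)(w + 1)(w + 3), so F'(1) = -96.
Gradient descent moves in the -F' direction, i.e. w is increasing.
The nearest critical point in that direction is w = 2, where F'' = 180 > 0 (a local minimum). The iterate converges there.

2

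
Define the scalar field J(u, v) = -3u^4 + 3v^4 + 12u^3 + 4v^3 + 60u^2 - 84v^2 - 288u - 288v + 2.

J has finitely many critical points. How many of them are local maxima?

J separates as a function of u plus a function of v, so ∇J=0 decouples.
∂J/∂u = -12(u - 4)(u - 2)(u + 3) = 0 at u ∈ {-3, 2, 4}; ∂J/∂v = 12(v - 4)(v + 2)(v + 3) = 0 at v ∈ {-3, -2, 4}.
The Hessian is diagonal: diag(J_uu, J_vv). Second derivatives: J_uu(-3)=-420, J_uu(2)=120, J_uu(4)=-168; J_vv(-3)=84, J_vv(-2)=-72, J_vv(4)=504.
Local maxima occur where both diagonal entries negative: (-3, -2), (4, -2). Count: 2.

2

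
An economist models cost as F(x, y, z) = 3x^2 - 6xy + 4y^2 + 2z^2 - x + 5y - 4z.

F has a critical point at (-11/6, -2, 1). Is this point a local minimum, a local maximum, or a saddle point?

The Hessian is constant: H = [[6, -6, 0], [-6, 8, 0], [0, 0, 4]].
Leading principal minors: Δ₁ = 6, Δ₂ = 12, Δ₃ = 48.
All leading minors are positive, so H is positive definite: a local minimum.

local minimum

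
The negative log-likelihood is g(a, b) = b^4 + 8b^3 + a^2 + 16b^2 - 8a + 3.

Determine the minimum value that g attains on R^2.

-13

g(a,b) separates as P(a) + Q(b) + 3, so its minimum is min P + min Q + 3.
P'(a) = 2a - 8 vanishes at a ∈ {4}; Q'(b) = 4b(b + 2)(b + 4) vanishes at b ∈ {-4, -2, 0}.
Local minima of P (where P''>0): P(4)=-16. Local minima of Q: Q(-4)=0, Q(0)=0.
So the global minimum of g is P(4) + Q(-4) + 3 = -16 + 0 + 3 = -13, attained at (4, -4).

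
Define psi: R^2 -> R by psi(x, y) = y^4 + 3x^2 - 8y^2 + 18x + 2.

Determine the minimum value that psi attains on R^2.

psi(x,y) separates as P(x) + Q(y) + 2, so its minimum is min P + min Q + 2.
P'(x) = 6x + 18 vanishes at x ∈ {-3}; Q'(y) = 4y(y - 2)(y + 2) vanishes at y ∈ {-2, 0, 2}.
Local minima of P (where P''>0): P(-3)=-27. Local minima of Q: Q(-2)=-16, Q(2)=-16.
So the global minimum of psi is P(-3) + Q(-2) + 2 = -27 − 16 + 2 = -41, attained at (-3, -2).

-41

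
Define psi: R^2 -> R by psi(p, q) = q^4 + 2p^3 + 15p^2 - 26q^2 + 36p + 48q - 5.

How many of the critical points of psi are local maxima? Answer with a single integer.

1

psi separates as a function of p plus a function of q, so ∇psi=0 decouples.
∂psi/∂p = 6(p + 2)(p + 3) = 0 at p ∈ {-3, -2}; ∂psi/∂q = 4(q - 3)(q - 1)(q + 4) = 0 at q ∈ {-4, 1, 3}.
The Hessian is diagonal: diag(psi_pp, psi_qq). Second derivatives: psi_pp(-3)=-6, psi_pp(-2)=6; psi_qq(-4)=140, psi_qq(1)=-40, psi_qq(3)=56.
Local maxima occur where both diagonal entries negative: (-3, 1). Count: 1.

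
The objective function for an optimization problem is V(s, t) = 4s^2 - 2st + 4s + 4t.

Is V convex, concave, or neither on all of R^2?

V is quadratic, so its Hessian is the constant matrix H = [[8, -2], [-2, 0]].
det(H) = -4, tr(H) = 8.
det(H) < 0, so H is indefinite: neither convex nor concave.

neither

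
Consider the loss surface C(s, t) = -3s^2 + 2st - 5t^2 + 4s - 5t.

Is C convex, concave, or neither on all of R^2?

concave

C is quadratic, so its Hessian is the constant matrix H = [[-6, 2], [2, -10]].
det(H) = 56, tr(H) = -16.
det(H) > 0 and tr(H) < 0, so H is negative definite everywhere: concave.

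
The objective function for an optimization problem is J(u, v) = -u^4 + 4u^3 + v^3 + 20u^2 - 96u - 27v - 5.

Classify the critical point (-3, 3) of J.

The mixed partial ∂²J/∂u∂v is 0, so the Hessian at any point is diag(J_uu, J_vv) = diag(4(-3u^2 + 6u + 10), 6v).
At (-3, 3): H = diag(-140, 18).
The eigenvalues have opposite signs, so H is indefinite: a saddle point.

saddle point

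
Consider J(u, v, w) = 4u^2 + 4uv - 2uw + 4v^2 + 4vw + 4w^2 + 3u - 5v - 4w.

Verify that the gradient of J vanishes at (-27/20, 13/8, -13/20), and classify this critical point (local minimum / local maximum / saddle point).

local minimum

∇J = (8u + 4v - 2w + 3, 4u + 8v + 4w - 5, -2u + 4v + 8w - 4); substituting (-27/20, 13/8, -13/20) gives ∇J = (0, 0, 0), so (-27/20, 13/8, -13/20) is indeed a critical point.
The Hessian is constant: H = [[8, 4, -2], [4, 8, 4], [-2, 4, 8]].
Leading principal minors: Δ₁ = 8, Δ₂ = 48, Δ₃ = 160.
All leading minors are positive, so H is positive definite: a local minimum.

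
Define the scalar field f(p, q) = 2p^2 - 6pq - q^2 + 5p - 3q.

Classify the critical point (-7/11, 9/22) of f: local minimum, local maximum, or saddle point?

saddle point

The Hessian of f is constant: H = [[4, -6], [-6, -2]].
det(H) = 4·(-2) − (-6)² = -44.
Since det(H) < 0, H is indefinite and the critical point is a saddle point.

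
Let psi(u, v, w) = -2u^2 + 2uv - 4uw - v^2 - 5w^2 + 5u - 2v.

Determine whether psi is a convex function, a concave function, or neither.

psi is quadratic, so its Hessian is the constant matrix H = [[-4, 2, -4], [2, -2, 0], [-4, 0, -10]].
Leading principal minors: -4, 4, -8.
Signs alternate −, +, − ⇒ H ≺ 0 ⇒ concave.

concave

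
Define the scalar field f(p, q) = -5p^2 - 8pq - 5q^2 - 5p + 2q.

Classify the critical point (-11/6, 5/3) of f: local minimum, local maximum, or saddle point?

The Hessian of f is constant: H = [[-10, -8], [-8, -10]].
det(H) = (-10)·(-10) − (-8)² = 36.
det(H) > 0 and tr(H) = -20 < 0, so H is negative definite and the point is a local maximum.

local maximum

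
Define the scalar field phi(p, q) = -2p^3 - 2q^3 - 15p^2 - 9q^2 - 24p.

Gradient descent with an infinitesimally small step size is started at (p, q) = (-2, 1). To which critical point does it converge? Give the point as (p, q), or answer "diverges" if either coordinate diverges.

phi is separable, so gradient descent decouples: p follows -∂phi/∂p, q follows -∂phi/∂q.
∂phi/∂p = -6(p + 1)(p + 4); at p=-2 this is 12, so p decreases.
∂phi/∂q = -6q(q + 3); at q=1 this is -24, so q increases.
The q-coordinate has no critical point in that direction and runs off to infinity.

diverges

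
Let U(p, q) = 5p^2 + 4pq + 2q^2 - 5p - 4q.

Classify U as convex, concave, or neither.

convex

U is quadratic, so its Hessian is the constant matrix H = [[10, 4], [4, 4]].
det(H) = 24, tr(H) = 14.
det(H) > 0 and tr(H) > 0, so H is positive definite everywhere: convex.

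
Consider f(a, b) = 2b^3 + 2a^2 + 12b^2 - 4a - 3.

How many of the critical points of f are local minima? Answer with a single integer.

f separates as a function of a plus a function of b, so ∇f=0 decouples.
∂f/∂a = 4(a - 1) = 0 at a ∈ {1}; ∂f/∂b = 6b(b + 4) = 0 at b ∈ {-4, 0}.
The Hessian is diagonal: diag(f_aa, f_bb). Second derivatives: f_aa(1)=4; f_bb(-4)=-24, f_bb(0)=24.
Local minima occur where both diagonal entries positive: (1, 0). Count: 1.

1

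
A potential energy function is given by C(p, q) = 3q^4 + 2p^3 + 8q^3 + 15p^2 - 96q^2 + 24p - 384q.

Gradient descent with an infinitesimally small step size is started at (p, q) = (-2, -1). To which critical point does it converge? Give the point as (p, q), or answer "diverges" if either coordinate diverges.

C is separable, so gradient descent decouples: p follows -∂C/∂p, q follows -∂C/∂q.
∂C/∂p = 6(p + 1)(p + 4); at p=-2 this is -12, so p increases.
∂C/∂q = 12(q - 4)(q + 2)(q + 4); at q=-1 this is -180, so q increases.
p converges to its nearest critical value -1 (a local min of the p-part); q converges to 4. The iterate converges to (-1, 4).

(-1, 4)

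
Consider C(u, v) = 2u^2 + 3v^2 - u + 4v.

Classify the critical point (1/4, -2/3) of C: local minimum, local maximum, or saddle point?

The Hessian of C is constant: H = [[4, 0], [0, 6]].
det(H) = 4·6 − 0² = 24.
det(H) > 0 and tr(H) = 10 > 0, so H is positive definite and the point is a local minimum.

local minimum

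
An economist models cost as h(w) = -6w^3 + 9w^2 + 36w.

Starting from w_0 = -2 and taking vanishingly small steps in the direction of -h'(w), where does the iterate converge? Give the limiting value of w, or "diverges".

-1

h'(w) = -18(w - 2)(w + 1), so h'(-2) = -72.
Gradient descent moves in the -h' direction, i.e. w is increasing.
The nearest critical point in that direction is w = -1, where h'' = 54 > 0 (a local minimum). The iterate converges there.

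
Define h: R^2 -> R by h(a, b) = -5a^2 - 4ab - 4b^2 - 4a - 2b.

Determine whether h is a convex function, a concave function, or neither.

concave

h is quadratic, so its Hessian is the constant matrix H = [[-10, -4], [-4, -8]].
det(H) = 64, tr(H) = -18.
det(H) > 0 and tr(H) < 0, so H is negative definite everywhere: concave.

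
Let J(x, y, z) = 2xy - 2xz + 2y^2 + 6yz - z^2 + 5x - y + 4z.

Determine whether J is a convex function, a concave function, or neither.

neither

J is quadratic, so its Hessian is the constant matrix H = [[0, 2, -2], [2, 4, 6], [-2, 6, -2]].
Leading principal minors: 0, -4, -56.
Neither pattern holds ⇒ H is indefinite ⇒ neither convex nor concave.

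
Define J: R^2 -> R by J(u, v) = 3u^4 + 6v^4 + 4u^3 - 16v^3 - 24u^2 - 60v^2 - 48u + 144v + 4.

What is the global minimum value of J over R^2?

J(u,v) separates as P(u) + Q(v) + 4, so its minimum is min P + min Q + 4.
P'(u) = 12(u - 2)(u + 1)(u + 2) vanishes at u ∈ {-2, -1, 2}; Q'(v) = 24(v - 3)(v - 1)(v + 2) vanishes at v ∈ {-2, 1, 3}.
Local minima of P (where P''>0): P(-2)=16, P(2)=-112. Local minima of Q: Q(-2)=-304, Q(3)=-54.
So the global minimum of J is P(2) + Q(-2) + 4 = -112 − 304 + 4 = -412, attained at (2, -2).

-412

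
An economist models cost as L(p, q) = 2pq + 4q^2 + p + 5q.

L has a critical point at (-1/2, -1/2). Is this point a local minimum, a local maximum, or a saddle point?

saddle point

The Hessian of L is constant: H = [[0, 2], [2, 8]].
det(H) = 0·8 − 2² = -4.
Since det(H) < 0, H is indefinite and the critical point is a saddle point.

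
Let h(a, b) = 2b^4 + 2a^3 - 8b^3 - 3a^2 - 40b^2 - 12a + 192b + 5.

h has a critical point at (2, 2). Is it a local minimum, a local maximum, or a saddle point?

saddle point

The mixed partial ∂²h/∂a∂b is 0, so the Hessian at any point is diag(h_aa, h_bb) = diag(6(2a - 1), 8(3b^2 - 6b - 10)).
At (2, 2): H = diag(18, -80).
The eigenvalues have opposite signs, so H is indefinite: a saddle point.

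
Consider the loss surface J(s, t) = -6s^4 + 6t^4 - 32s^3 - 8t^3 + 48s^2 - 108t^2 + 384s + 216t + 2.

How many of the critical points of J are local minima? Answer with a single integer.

2

J separates as a function of s plus a function of t, so ∇J=0 decouples.
∂J/∂s = -24(s - 2)(s + 2)(s + 4) = 0 at s ∈ {-4, -2, 2}; ∂J/∂t = 24(t - 3)(t - 1)(t + 3) = 0 at t ∈ {-3, 1, 3}.
The Hessian is diagonal: diag(J_ss, J_tt). Second derivatives: J_ss(-4)=-288, J_ss(-2)=192, J_ss(2)=-576; J_tt(-3)=576, J_tt(1)=-192, J_tt(3)=288.
Local minima occur where both diagonal entries positive: (-2, -3), (-2, 3). Count: 2.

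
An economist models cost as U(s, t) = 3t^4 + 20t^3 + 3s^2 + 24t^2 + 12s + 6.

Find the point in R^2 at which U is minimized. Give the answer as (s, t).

(-2, -4)

U(s,t) separates as P(s) + Q(t) + 6, so its minimum is min P + min Q + 6.
P'(s) = 6s + 12 vanishes at s ∈ {-2}; Q'(t) = 12t(t + 1)(t + 4) vanishes at t ∈ {-4, -1, 0}.
Local minima of P (where P''>0): P(-2)=-12. Local minima of Q: Q(-4)=-128, Q(0)=0.
So the global minimum of U is P(-2) + Q(-4) + 6 = -12 − 128 + 6 = -134, attained at (-2, -4).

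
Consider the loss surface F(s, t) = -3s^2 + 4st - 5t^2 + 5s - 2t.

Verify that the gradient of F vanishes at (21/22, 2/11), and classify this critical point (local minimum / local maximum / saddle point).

local maximum

∇F = (-6s + 4t + 5, 4s - 10t - 2); substituting (21/22, 2/11) gives ∇F = (0, 0), so (21/22, 2/11) is indeed a critical point.
The Hessian of F is constant: H = [[-6, 4], [4, -10]].
det(H) = (-6)·(-10) − 4² = 44.
det(H) > 0 and tr(H) = -16 < 0, so H is negative definite and the point is a local maximum.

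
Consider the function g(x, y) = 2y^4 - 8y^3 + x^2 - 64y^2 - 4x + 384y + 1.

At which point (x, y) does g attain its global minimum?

g(x,y) separates as P(x) + Q(y) + 1, so its minimum is min P + min Q + 1.
P'(x) = 2x - 4 vanishes at x ∈ {2}; Q'(y) = 8(y - 4)(y - 3)(y + 4) vanishes at y ∈ {-4, 3, 4}.
Local minima of P (where P''>0): P(2)=-4. Local minima of Q: Q(-4)=-1536, Q(4)=512.
So the global minimum of g is P(2) + Q(-4) + 1 = -4 − 1536 + 1 = -1539, attained at (2, -4).

(2, -4)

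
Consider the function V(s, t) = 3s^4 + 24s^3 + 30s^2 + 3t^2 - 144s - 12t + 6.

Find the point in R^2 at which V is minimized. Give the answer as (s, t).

(1, 2)

V(s,t) separates as P(s) + Q(t) + 6, so its minimum is min P + min Q + 6.
P'(s) = 12(s - 1)(s + 3)(s + 4) vanishes at s ∈ {-4, -3, 1}; Q'(t) = 6(t - 2) vanishes at t ∈ {2}.
Local minima of P (where P''>0): P(-4)=288, P(1)=-87. Local minima of Q: Q(2)=-12.
So the global minimum of V is P(1) + Q(2) + 6 = -87 − 12 + 6 = -93, attained at (1, 2).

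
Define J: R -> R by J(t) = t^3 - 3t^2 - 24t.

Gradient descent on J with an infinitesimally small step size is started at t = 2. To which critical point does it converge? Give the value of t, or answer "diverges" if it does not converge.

J'(t) = 3(t - 4)(t + 2), so J'(2) = -24.
Gradient descent moves in the -J' direction, i.e. t is increasing.
The nearest critical point in that direction is t = 4, where J'' = 18 > 0 (a local minimum). The iterate converges there.

4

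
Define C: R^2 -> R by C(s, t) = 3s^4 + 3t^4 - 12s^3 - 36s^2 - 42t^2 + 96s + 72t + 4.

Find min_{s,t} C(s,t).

-539

C(s,t) separates as P(s) + Q(t) + 4, so its minimum is min P + min Q + 4.
P'(s) = 12(s - 4)(s - 1)(s + 2) vanishes at s ∈ {-2, 1, 4}; Q'(t) = 12(t - 2)(t - 1)(t + 3) vanishes at t ∈ {-3, 1, 2}.
Local minima of P (where P''>0): P(-2)=-192, P(4)=-192. Local minima of Q: Q(-3)=-351, Q(2)=24.
So the global minimum of C is P(-2) + Q(-3) + 4 = -192 − 351 + 4 = -539, attained at (-2, -3).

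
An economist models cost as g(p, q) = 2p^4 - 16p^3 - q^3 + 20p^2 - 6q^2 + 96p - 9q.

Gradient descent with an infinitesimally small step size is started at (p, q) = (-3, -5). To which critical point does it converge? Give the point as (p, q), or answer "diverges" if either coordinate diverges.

g is separable, so gradient descent decouples: p follows -∂g/∂p, q follows -∂g/∂q.
∂g/∂p = 8(p - 4)(p - 3)(p + 1); at p=-3 this is -672, so p increases.
∂g/∂q = -3(q + 1)(q + 3); at q=-5 this is -24, so q increases.
p converges to its nearest critical value -1 (a local min of the p-part); q converges to -3. The iterate converges to (-1, -3).

(-1, -3)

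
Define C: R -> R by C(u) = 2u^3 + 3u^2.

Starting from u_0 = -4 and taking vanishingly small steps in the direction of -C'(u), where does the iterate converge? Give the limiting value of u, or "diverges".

diverges

C'(u) = 6u(u + 1), so C'(-4) = 72.
Gradient descent moves in the -C' direction, i.e. u is decreasing.
There is no critical point below u=-4, and C' keeps the same sign, so the iterate runs off to −∞.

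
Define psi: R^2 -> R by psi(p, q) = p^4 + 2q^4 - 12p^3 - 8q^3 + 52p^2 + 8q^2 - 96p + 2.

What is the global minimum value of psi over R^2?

psi(p,q) separates as A(p) + B(q) + 2, so its minimum is min A + min B + 2.
A'(p) = 4(p - 4)(p - 3)(p - 2) vanishes at p ∈ {2, 3, 4}; B'(q) = 8q(q - 2)(q - 1) vanishes at q ∈ {0, 1, 2}.
Local minima of A (where A''>0): A(2)=-64, A(4)=-64. Local minima of B: B(0)=0, B(2)=0.
So the global minimum of psi is A(2) + B(0) + 2 = -64 + 0 + 2 = -62, attained at (2, 0).

-62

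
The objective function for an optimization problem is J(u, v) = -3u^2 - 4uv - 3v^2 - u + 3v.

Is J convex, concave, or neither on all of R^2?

concave

J is quadratic, so its Hessian is the constant matrix H = [[-6, -4], [-4, -6]].
det(H) = 20, tr(H) = -12.
det(H) > 0 and tr(H) < 0, so H is negative definite everywhere: concave.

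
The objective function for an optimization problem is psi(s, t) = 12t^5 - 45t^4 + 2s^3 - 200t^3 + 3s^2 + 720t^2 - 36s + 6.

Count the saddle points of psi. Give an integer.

4

psi separates as a function of s plus a function of t, so ∇psi=0 decouples.
∂psi/∂s = 6(s - 2)(s + 3) = 0 at s ∈ {-3, 2}; ∂psi/∂t = 60t(t - 4)(t - 2)(t + 3) = 0 at t ∈ {-3, 0, 2, 4}.
The Hessian is diagonal: diag(psi_ss, psi_tt). Second derivatives: psi_ss(-3)=-30, psi_ss(2)=30; psi_tt(-3)=-6300, psi_tt(0)=1440, psi_tt(2)=-1200, psi_tt(4)=3360.
Saddle points occur where the two diagonal entries have opposite signs: (-3, 0), (-3, 4), (2, -3), (2, 2). Count: 4.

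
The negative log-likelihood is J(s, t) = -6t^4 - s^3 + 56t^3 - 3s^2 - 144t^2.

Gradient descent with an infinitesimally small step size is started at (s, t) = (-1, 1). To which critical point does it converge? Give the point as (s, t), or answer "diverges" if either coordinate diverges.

J is separable, so gradient descent decouples: s follows -∂J/∂s, t follows -∂J/∂t.
∂J/∂s = -3s(s + 2); at s=-1 this is 3, so s decreases.
∂J/∂t = -24t(t - 4)(t - 3); at t=1 this is -144, so t increases.
s converges to its nearest critical value -2 (a local min of the s-part); t converges to 3. The iterate converges to (-2, 3).

(-2, 3)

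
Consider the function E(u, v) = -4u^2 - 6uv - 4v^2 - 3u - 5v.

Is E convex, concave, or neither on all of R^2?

E is quadratic, so its Hessian is the constant matrix H = [[-8, -6], [-6, -8]].
det(H) = 28, tr(H) = -16.
det(H) > 0 and tr(H) < 0, so H is negative definite everywhere: concave.

concave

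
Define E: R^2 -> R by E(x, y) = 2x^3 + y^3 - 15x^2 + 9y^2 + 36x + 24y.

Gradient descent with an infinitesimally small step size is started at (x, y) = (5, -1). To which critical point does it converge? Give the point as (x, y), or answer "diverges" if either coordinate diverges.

(3, -2)

E is separable, so gradient descent decouples: x follows -∂E/∂x, y follows -∂E/∂y.
∂E/∂x = 6(x - 3)(x - 2); at x=5 this is 36, so x decreases.
∂E/∂y = 3(y + 2)(y + 4); at y=-1 this is 9, so y decreases.
x converges to its nearest critical value 3 (a local min of the x-part); y converges to -2. The iterate converges to (3, -2).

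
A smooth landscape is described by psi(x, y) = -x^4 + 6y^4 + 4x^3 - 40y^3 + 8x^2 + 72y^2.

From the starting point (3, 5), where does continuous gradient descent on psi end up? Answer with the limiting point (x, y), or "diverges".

psi is separable, so gradient descent decouples: x follows -∂psi/∂x, y follows -∂psi/∂y.
∂psi/∂x = -4x(x - 4)(x + 1); at x=3 this is 48, so x decreases.
∂psi/∂y = 24y(y - 3)(y - 2); at y=5 this is 720, so y decreases.
x converges to its nearest critical value 0 (a local min of the x-part); y converges to 3. The iterate converges to (0, 3).

(0, 3)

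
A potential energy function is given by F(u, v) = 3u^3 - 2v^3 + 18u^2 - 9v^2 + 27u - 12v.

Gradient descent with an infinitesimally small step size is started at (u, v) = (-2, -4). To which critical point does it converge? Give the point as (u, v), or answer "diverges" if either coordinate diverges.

(-1, -2)

F is separable, so gradient descent decouples: u follows -∂F/∂u, v follows -∂F/∂v.
∂F/∂u = 9(u + 1)(u + 3); at u=-2 this is -9, so u increases.
∂F/∂v = -6(v + 1)(v + 2); at v=-4 this is -36, so v increases.
u converges to its nearest critical value -1 (a local min of the u-part); v converges to -2. The iterate converges to (-1, -2).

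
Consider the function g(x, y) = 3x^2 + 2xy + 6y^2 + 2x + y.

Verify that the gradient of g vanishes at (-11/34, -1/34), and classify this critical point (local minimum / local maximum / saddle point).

∇g = (6x + 2y + 2, 2x + 12y + 1); substituting (-11/34, -1/34) gives ∇g = (0, 0), so (-11/34, -1/34) is indeed a critical point.
The Hessian of g is constant: H = [[6, 2], [2, 12]].
det(H) = 6·12 − 2² = 68.
det(H) > 0 and tr(H) = 18 > 0, so H is positive definite and the point is a local minimum.

local minimum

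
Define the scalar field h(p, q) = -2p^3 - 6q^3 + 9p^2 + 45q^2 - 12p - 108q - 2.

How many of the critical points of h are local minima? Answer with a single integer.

1

h separates as a function of p plus a function of q, so ∇h=0 decouples.
∂h/∂p = -6(p - 2)(p - 1) = 0 at p ∈ {1, 2}; ∂h/∂q = -18(q - 3)(q - 2) = 0 at q ∈ {2, 3}.
The Hessian is diagonal: diag(h_pp, h_qq). Second derivatives: h_pp(1)=6, h_pp(2)=-6; h_qq(2)=18, h_qq(3)=-18.
Local minima occur where both diagonal entries positive: (1, 2). Count: 1.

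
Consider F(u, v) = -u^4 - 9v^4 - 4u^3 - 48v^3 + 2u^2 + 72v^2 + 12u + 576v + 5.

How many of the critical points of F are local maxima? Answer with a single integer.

F separates as a function of u plus a function of v, so ∇F=0 decouples.
∂F/∂u = -4(u - 1)(u + 1)(u + 3) = 0 at u ∈ {-3, -1, 1}; ∂F/∂v = -36(v - 2)(v + 2)(v + 4) = 0 at v ∈ {-4, -2, 2}.
The Hessian is diagonal: diag(F_uu, F_vv). Second derivatives: F_uu(-3)=-32, F_uu(-1)=16, F_uu(1)=-32; F_vv(-4)=-432, F_vv(-2)=288, F_vv(2)=-864.
Local maxima occur where both diagonal entries negative: (-3, -4), (-3, 2), (1, -4), (1, 2). Count: 4.

4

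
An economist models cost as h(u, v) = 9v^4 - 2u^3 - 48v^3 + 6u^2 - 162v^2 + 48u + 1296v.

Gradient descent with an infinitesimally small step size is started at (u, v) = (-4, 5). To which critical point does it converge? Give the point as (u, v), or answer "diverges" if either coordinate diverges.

(-2, 4)

h is separable, so gradient descent decouples: u follows -∂h/∂u, v follows -∂h/∂v.
∂h/∂u = -6(u - 4)(u + 2); at u=-4 this is -96, so u increases.
∂h/∂v = 36(v - 4)(v - 3)(v + 3); at v=5 this is 576, so v decreases.
u converges to its nearest critical value -2 (a local min of the u-part); v converges to 4. The iterate converges to (-2, 4).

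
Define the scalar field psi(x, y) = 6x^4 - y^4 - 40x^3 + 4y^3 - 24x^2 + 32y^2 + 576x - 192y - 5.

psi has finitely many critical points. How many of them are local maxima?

psi separates as a function of x plus a function of y, so ∇psi=0 decouples.
∂psi/∂x = 24(x - 4)(x - 3)(x + 2) = 0 at x ∈ {-2, 3, 4}; ∂psi/∂y = -4(y - 4)(y - 3)(y + 4) = 0 at y ∈ {-4, 3, 4}.
The Hessian is diagonal: diag(psi_xx, psi_yy). Second derivatives: psi_xx(-2)=720, psi_xx(3)=-120, psi_xx(4)=144; psi_yy(-4)=-224, psi_yy(3)=28, psi_yy(4)=-32.
Local maxima occur where both diagonal entries negative: (3, -4), (3, 4). Count: 2.

2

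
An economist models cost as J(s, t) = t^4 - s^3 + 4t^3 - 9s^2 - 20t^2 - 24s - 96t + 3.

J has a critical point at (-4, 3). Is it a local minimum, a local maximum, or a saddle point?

local minimum

The mixed partial ∂²J/∂s∂t is 0, so the Hessian at any point is diag(J_ss, J_tt) = diag(-6(s + 3), 4(3t^2 + 6t - 10)).
At (-4, 3): H = diag(6, 140).
Both eigenvalues are positive, so H is positive definite: a local minimum.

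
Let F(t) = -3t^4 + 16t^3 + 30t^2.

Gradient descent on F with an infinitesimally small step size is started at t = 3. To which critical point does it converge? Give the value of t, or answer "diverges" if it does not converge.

0

F'(t) = -12t(t - 5)(t + 1), so F'(3) = 288.
Gradient descent moves in the -F' direction, i.e. t is decreasing.
The nearest critical point in that direction is t = 0, where F'' = 60 > 0 (a local minimum). The iterate converges there.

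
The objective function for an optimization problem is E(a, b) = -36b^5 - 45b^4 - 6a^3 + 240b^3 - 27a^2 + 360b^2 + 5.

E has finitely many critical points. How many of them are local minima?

E separates as a function of a plus a function of b, so ∇E=0 decouples.
∂E/∂a = -18a(a + 3) = 0 at a ∈ {-3, 0}; ∂E/∂b = -180b(b - 2)(b + 1)(b + 2) = 0 at b ∈ {-2, -1, 0, 2}.
The Hessian is diagonal: diag(E_aa, E_bb). Second derivatives: E_aa(-3)=54, E_aa(0)=-54; E_bb(-2)=1440, E_bb(-1)=-540, E_bb(0)=720, E_bb(2)=-4320.
Local minima occur where both diagonal entries positive: (-3, -2), (-3, 0). Count: 2.

2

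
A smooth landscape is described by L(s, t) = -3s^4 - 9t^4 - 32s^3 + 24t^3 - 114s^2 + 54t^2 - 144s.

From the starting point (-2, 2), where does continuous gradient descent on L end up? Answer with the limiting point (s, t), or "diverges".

(-3, 0)

L is separable, so gradient descent decouples: s follows -∂L/∂s, t follows -∂L/∂t.
∂L/∂s = -12(s + 1)(s + 3)(s + 4); at s=-2 this is 24, so s decreases.
∂L/∂t = -36t(t - 3)(t + 1); at t=2 this is 216, so t decreases.
s converges to its nearest critical value -3 (a local min of the s-part); t converges to 0. The iterate converges to (-3, 0).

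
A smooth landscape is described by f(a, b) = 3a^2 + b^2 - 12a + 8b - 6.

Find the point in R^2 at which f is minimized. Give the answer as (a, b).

f(a,b) separates as P(a) + Q(b) − 6, so its minimum is min P + min Q − 6.
P'(a) = 6a - 12 vanishes at a ∈ {2}; Q'(b) = 2b + 8 vanishes at b ∈ {-4}.
Local minima of P (where P''>0): P(2)=-12. Local minima of Q: Q(-4)=-16.
So the global minimum of f is P(2) + Q(-4) − 6 = -12 − 16 − 6 = -34, attained at (2, -4).

(2, -4)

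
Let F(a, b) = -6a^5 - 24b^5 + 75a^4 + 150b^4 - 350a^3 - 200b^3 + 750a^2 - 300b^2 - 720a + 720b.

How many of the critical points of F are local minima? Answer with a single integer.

F separates as a function of a plus a function of b, so ∇F=0 decouples.
∂F/∂a = -30(a - 4)(a - 3)(a - 2)(a - 1) = 0 at a ∈ {1, 2, 3, 4}; ∂F/∂b = -120(b - 3)(b - 2)(b - 1)(b + 1) = 0 at b ∈ {-1, 1, 2, 3}.
The Hessian is diagonal: diag(F_aa, F_bb). Second derivatives: F_aa(1)=180, F_aa(2)=-60, F_aa(3)=60, F_aa(4)=-180; F_bb(-1)=2880, F_bb(1)=-480, F_bb(2)=360, F_bb(3)=-960.
Local minima occur where both diagonal entries positive: (1, -1), (1, 2), (3, -1), (3, 2). Count: 4.

4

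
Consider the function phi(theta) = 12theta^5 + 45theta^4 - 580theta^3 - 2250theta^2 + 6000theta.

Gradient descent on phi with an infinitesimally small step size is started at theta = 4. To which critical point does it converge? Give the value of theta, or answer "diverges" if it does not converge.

phi'(theta) = 60(theta - 5)(theta - 1)(theta + 4)(theta + 5), so phi'(4) = -12960.
Gradient descent moves in the -phi' direction, i.e. theta is increasing.
The nearest critical point in that direction is theta = 5, where phi'' = 21600 > 0 (a local minimum). The iterate converges there.

5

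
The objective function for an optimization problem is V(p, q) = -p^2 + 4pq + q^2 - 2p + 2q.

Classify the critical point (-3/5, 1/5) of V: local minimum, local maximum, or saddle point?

saddle point

The Hessian of V is constant: H = [[-2, 4], [4, 2]].
det(H) = (-2)·2 − 4² = -20.
Since det(H) < 0, H is indefinite and the critical point is a saddle point.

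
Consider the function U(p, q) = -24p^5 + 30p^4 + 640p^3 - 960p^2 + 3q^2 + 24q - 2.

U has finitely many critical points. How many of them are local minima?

U separates as a function of p plus a function of q, so ∇U=0 decouples.
∂U/∂p = -120p(p - 4)(p - 1)(p + 4) = 0 at p ∈ {-4, 0, 1, 4}; ∂U/∂q = 6(q + 4) = 0 at q ∈ {-4}.
The Hessian is diagonal: diag(U_pp, U_qq). Second derivatives: U_pp(-4)=19200, U_pp(0)=-1920, U_pp(1)=1800, U_pp(4)=-11520; U_qq(-4)=6.
Local minima occur where both diagonal entries positive: (-4, -4), (1, -4). Count: 2.

2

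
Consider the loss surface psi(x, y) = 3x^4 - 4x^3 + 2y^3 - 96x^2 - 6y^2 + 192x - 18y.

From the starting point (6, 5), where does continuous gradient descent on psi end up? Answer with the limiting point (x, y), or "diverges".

(4, 3)

psi is separable, so gradient descent decouples: x follows -∂psi/∂x, y follows -∂psi/∂y.
∂psi/∂x = 12(x - 4)(x - 1)(x + 4); at x=6 this is 1200, so x decreases.
∂psi/∂y = 6(y - 3)(y + 1); at y=5 this is 72, so y decreases.
x converges to its nearest critical value 4 (a local min of the x-part); y converges to 3. The iterate converges to (4, 3).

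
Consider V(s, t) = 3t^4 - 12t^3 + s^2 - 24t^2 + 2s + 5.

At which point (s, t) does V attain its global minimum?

(-1, 4)

V(s,t) separates as P(s) + Q(t) + 5, so its minimum is min P + min Q + 5.
P'(s) = 2s + 2 vanishes at s ∈ {-1}; Q'(t) = 12t(t - 4)(t + 1) vanishes at t ∈ {-1, 0, 4}.
Local minima of P (where P''>0): P(-1)=-1. Local minima of Q: Q(-1)=-9, Q(4)=-384.
So the global minimum of V is P(-1) + Q(4) + 5 = -1 − 384 + 5 = -380, attained at (-1, 4).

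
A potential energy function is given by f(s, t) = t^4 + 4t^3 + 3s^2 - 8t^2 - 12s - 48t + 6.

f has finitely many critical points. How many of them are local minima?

f separates as a function of s plus a function of t, so ∇f=0 decouples.
∂f/∂s = 6(s - 2) = 0 at s ∈ {2}; ∂f/∂t = 4(t - 2)(t + 2)(t + 3) = 0 at t ∈ {-3, -2, 2}.
The Hessian is diagonal: diag(f_ss, f_tt). Second derivatives: f_ss(2)=6; f_tt(-3)=20, f_tt(-2)=-16, f_tt(2)=80.
Local minima occur where both diagonal entries positive: (2, -3), (2, 2). Count: 2.

2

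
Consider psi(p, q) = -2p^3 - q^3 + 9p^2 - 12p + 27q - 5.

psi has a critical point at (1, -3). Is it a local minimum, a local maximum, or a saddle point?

local minimum

The mixed partial ∂²psi/∂p∂q is 0, so the Hessian at any point is diag(psi_pp, psi_qq) = diag(6(-2p + 3), -6q).
At (1, -3): H = diag(6, 18).
Both eigenvalues are positive, so H is positive definite: a local minimum.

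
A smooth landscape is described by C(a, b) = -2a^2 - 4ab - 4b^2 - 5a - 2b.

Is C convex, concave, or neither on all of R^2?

concave

C is quadratic, so its Hessian is the constant matrix H = [[-4, -4], [-4, -8]].
det(H) = 16, tr(H) = -12.
det(H) > 0 and tr(H) < 0, so H is negative definite everywhere: concave.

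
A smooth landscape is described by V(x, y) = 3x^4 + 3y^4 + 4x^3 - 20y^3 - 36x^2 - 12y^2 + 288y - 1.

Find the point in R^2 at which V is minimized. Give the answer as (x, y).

(-3, -2)

V(x,y) separates as P(x) + Q(y) − 1, so its minimum is min P + min Q − 1.
P'(x) = 12x(x - 2)(x + 3) vanishes at x ∈ {-3, 0, 2}; Q'(y) = 12(y - 4)(y - 3)(y + 2) vanishes at y ∈ {-2, 3, 4}.
Local minima of P (where P''>0): P(-3)=-189, P(2)=-64. Local minima of Q: Q(-2)=-416, Q(4)=448.
So the global minimum of V is P(-3) + Q(-2) − 1 = -189 − 416 − 1 = -606, attained at (-3, -2).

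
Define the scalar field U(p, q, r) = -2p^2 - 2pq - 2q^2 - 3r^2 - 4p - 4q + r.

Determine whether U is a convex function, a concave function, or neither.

U is quadratic, so its Hessian is the constant matrix H = [[-4, -2, 0], [-2, -4, 0], [0, 0, -6]].
Leading principal minors: -4, 12, -72.
Signs alternate −, +, − ⇒ H ≺ 0 ⇒ concave.

concave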